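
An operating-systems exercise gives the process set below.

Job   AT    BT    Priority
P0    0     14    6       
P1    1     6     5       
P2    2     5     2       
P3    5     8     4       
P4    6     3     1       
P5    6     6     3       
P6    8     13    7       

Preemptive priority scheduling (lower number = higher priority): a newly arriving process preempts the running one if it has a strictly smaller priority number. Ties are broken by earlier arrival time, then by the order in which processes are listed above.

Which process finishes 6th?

P0

Gantt: | P0 0-1 | P1 1-2 | P2 2-6 | P4 6-9 | P2 9-10 | P5 10-16 | P3 16-24 | P1 24-29 | P0 29-42 | P6 42-55 |
Completion: P0=42  P1=29  P2=10  P3=24  P4=9  P5=16  P6=55
Turnaround (C−A): P0=42  P1=28  P2=8  P3=19  P4=3  P5=10  P6=47
Finish order: P4 → P2 → P5 → P3 → P1 → P0 → P6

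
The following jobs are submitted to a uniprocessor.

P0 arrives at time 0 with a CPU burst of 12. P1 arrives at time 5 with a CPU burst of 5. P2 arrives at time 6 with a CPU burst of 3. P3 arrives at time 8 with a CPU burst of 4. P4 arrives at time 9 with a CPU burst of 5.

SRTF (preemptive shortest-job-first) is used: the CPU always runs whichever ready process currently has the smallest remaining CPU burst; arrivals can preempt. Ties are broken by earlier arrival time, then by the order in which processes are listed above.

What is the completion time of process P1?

13

Gantt: | P0 0-5 | P1 5-6 | P2 6-9 | P1 9-13 | P3 13-17 | P4 17-22 | P0 22-29 |
Completion: P0=29  P1=13  P2=9  P3=17  P4=22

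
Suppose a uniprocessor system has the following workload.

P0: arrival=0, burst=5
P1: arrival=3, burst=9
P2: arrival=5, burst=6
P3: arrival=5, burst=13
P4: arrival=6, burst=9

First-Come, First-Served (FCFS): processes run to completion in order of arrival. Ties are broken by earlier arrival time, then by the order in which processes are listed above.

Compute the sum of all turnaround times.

Schedule: | P0 0-5 | P1 5-14 | P2 14-20 | P3 20-33 | P4 33-42 |
Completion: P0=5  P1=14  P2=20  P3=33  P4=42
Turnaround (C−A): P0=5  P1=11  P2=15  P3=28  P4=36
Turnaround = completion − arrival: P0=5, P1=11, P2=15, P3=28, P4=36
Total turnaround = 5 + 11 + 15 + 28 + 36 = 95

95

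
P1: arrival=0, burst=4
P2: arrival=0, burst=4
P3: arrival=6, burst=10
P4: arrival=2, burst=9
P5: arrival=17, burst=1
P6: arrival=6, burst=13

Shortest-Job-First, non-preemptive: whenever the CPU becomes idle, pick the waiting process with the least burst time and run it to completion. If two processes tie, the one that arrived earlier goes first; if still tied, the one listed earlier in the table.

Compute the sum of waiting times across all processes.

Gantt: | P1 0-4 | P2 4-8 | P4 8-17 | P5 17-18 | P3 18-28 | P6 28-41 |
Completion: P1=4  P2=8  P3=28  P4=17  P5=18  P6=41
Waiting = turnaround − burst: P1=0, P2=4, P3=12, P4=6, P5=0, P6=22
Total waiting = 0 + 4 + 12 + 6 + 0 + 22 = 44

44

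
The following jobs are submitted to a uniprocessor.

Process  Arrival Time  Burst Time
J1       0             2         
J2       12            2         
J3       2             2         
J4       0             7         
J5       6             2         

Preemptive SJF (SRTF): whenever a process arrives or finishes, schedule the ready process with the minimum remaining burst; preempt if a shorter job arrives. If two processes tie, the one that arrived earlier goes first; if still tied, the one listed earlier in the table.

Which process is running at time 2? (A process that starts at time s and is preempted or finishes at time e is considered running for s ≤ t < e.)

Gantt: | J1 0-2 | J3 2-4 | J4 4-6 | J5 6-8 | J4 8-13 | J2 13-15 |
Completion: J1=2  J2=15  J3=4  J4=13  J5=8

J3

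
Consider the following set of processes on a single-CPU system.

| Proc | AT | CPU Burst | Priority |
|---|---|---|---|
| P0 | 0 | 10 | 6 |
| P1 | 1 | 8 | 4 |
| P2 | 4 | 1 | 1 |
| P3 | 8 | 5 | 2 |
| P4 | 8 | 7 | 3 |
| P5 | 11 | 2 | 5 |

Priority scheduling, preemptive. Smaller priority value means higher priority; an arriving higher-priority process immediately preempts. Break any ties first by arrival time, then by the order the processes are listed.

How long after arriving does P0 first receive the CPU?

0

Gantt: | P0 0-1 | P1 1-4 | P2 4-5 | P1 5-8 | P3 8-13 | P4 13-20 | P1 20-22 | P5 22-24 | P0 24-33 |
Completion: P0=33  P1=22  P2=5  P3=13  P4=20  P5=24
Response(P0) = first start − arrival = 0 − 0 = 0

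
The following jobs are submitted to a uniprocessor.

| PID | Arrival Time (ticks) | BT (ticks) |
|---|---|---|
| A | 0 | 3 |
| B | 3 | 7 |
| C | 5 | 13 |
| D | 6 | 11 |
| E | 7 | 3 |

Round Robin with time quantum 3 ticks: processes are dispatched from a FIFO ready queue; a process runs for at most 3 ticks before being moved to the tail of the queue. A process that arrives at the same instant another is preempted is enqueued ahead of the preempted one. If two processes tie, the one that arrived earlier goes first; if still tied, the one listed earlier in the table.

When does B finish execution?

Schedule: | A 0-3 | B 3-6 | C 6-9 | D 9-12 | B 12-15 | E 15-18 | C 18-21 | D 21-24 | B 24-25 | C 25-28 | D 28-31 | C 31-34 | D 34-36 | C 36-37 |
Completion: A=3  B=25  C=37  D=36  E=18
Turnaround (C−A): A=3  B=22  C=32  D=30  E=11

25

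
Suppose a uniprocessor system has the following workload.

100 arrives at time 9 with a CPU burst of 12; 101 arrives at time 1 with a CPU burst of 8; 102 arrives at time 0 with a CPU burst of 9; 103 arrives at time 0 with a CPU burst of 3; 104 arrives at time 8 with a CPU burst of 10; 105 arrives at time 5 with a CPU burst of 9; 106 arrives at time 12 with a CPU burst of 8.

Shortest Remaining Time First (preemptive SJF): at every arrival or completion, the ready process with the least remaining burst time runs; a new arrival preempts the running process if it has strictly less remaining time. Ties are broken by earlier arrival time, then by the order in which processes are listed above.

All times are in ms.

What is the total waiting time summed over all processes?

111

Timeline: | 103 0-3 | 101 3-11 | 102 11-20 | 106 20-28 | 105 28-37 | 104 37-47 | 100 47-59 |
Completion: 100=59  101=11  102=20  103=3  104=47  105=37  106=28
Turnaround (C−A): 100=50  101=10  102=20  103=3  104=39  105=32  106=16
Waiting = turnaround − burst: 100=38, 101=2, 102=11, 103=0, 104=29, 105=23, 106=8
Total waiting = 38 + 2 + 11 + 0 + 29 + 23 + 8 = 111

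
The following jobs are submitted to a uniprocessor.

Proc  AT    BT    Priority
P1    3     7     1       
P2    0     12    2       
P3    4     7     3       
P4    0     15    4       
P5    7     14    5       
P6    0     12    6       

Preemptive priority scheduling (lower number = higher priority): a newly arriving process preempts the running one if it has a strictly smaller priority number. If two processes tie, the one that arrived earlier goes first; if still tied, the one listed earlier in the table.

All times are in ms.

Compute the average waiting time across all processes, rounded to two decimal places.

Schedule: | P2 0-3 | P1 3-10 | P2 10-19 | P3 19-26 | P4 26-41 | P5 41-55 | P6 55-67 |
Completion: P1=10  P2=19  P3=26  P4=41  P5=55  P6=67
Waiting times: P1=0, P2=7, P3=15, P4=26, P5=34, P6=55
Average waiting = (0+7+15+26+34+55) / 6 = 137/6 = 22.83

22.83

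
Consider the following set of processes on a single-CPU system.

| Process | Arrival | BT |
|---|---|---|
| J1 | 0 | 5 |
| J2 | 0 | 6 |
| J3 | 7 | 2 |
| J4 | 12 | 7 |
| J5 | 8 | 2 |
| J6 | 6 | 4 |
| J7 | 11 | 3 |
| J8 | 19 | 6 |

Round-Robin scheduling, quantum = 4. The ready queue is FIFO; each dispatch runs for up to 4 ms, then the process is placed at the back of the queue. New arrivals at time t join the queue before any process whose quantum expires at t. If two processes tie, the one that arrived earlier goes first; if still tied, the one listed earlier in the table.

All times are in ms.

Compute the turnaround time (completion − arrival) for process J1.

9

Timeline: | J1 0-4 | J2 4-8 | J1 8-9 | J6 9-13 | J3 13-15 | J5 15-17 | J2 17-19 | J7 19-22 | J4 22-26 | J8 26-30 | J4 30-33 | J8 33-35 |
Completion: J1=9  J2=19  J3=15  J4=33  J5=17  J6=13  J7=22  J8=35
Turnaround (C−A): J1=9  J2=19  J3=8  J4=21  J5=9  J6=7  J7=11  J8=16
Turnaround(J1) = completion − arrival = 9 − 0 = 9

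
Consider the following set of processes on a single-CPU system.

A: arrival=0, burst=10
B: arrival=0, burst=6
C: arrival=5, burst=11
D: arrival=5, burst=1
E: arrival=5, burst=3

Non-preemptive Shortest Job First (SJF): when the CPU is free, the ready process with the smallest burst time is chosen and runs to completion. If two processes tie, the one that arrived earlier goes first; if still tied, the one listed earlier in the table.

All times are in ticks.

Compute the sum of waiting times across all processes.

Gantt: | B 0-6 | D 6-7 | E 7-10 | A 10-20 | C 20-31 |
Completion: A=20  B=6  C=31  D=7  E=10
Turnaround (C−A): A=20  B=6  C=26  D=2  E=5
Waiting = turnaround − burst: A=10, B=0, C=15, D=1, E=2
Total waiting = 10 + 0 + 15 + 1 + 2 = 28

28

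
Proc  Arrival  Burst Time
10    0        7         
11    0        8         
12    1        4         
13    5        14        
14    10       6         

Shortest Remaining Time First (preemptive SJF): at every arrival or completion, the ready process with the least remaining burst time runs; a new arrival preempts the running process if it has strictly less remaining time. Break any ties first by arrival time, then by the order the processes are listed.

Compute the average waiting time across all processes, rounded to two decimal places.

Timeline: | 10 0-1 | 12 1-5 | 10 5-11 | 14 11-17 | 11 17-25 | 13 25-39 |
Completion: 10=11  11=25  12=5  13=39  14=17
Turnaround (C−A): 10=11  11=25  12=4  13=34  14=7
Waiting times: 10=4, 11=17, 12=0, 13=20, 14=1
Average waiting = (4+17+0+20+1) / 5 = 42/5 = 8.40

8.40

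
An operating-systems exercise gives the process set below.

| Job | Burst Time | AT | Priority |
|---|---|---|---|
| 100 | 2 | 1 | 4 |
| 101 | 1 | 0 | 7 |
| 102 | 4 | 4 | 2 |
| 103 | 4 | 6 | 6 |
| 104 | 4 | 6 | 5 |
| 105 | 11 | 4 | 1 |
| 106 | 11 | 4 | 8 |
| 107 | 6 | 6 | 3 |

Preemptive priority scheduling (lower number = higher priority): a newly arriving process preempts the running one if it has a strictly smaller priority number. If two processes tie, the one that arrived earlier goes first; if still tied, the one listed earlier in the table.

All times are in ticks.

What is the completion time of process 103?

Schedule: | 101 0-1 | 100 1-3 | idle 3-4 | 105 4-15 | 102 15-19 | 107 19-25 | 104 25-29 | 103 29-33 | 106 33-44 |
Completion: 100=3  101=1  102=19  103=33  104=29  105=15  106=44  107=25

33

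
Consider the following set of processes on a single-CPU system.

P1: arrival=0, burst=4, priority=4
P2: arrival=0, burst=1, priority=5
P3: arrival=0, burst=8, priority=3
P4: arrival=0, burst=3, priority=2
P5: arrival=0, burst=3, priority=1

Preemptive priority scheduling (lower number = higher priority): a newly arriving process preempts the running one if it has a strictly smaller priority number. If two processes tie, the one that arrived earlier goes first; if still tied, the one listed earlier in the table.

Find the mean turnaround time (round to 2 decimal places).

Gantt: | P5 0-3 | P4 3-6 | P3 6-14 | P1 14-18 | P2 18-19 |
Completion: P1=18  P2=19  P3=14  P4=6  P5=3
Turnaround (C−A): P1=18  P2=19  P3=14  P4=6  P5=3
Turnaround times: P1=18, P2=19, P3=14, P4=6, P5=3
Average turnaround = (18+19+14+6+3) / 5 = 60/5 = 12.00

12.00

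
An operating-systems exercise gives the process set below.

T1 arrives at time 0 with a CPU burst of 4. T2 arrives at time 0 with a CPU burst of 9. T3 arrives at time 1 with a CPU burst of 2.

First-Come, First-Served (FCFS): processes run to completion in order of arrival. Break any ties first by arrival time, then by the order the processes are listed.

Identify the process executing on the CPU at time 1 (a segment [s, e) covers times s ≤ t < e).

Gantt: | T1 0-4 | T2 4-13 | T3 13-15 |
Completion: T1=4  T2=13  T3=15

T1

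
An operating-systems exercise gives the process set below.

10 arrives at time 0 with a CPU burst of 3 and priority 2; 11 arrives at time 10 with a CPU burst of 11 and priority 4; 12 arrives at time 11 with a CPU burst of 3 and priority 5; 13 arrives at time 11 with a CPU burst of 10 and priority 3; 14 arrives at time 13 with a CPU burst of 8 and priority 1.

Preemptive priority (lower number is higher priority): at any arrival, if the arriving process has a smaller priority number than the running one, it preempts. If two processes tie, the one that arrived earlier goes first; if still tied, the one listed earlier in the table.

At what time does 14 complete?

21

Timeline: | 10 0-3 | idle 3-10 | 11 10-11 | 13 11-13 | 14 13-21 | 13 21-29 | 11 29-39 | 12 39-42 |
Completion: 10=3  11=39  12=42  13=29  14=21
Turnaround (C−A): 10=3  11=29  12=31  13=18  14=8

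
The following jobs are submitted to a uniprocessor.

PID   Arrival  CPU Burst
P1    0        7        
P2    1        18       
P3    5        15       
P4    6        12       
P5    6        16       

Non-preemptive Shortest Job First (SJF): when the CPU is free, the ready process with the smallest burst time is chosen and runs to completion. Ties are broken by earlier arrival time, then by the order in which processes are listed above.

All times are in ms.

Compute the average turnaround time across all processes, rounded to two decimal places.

Schedule: | P1 0-7 | P4 7-19 | P3 19-34 | P5 34-50 | P2 50-68 |
Completion: P1=7  P2=68  P3=34  P4=19  P5=50
Turnaround (C−A): P1=7  P2=67  P3=29  P4=13  P5=44
Turnaround times: P1=7, P2=67, P3=29, P4=13, P5=44
Average turnaround = (7+67+29+13+44) / 5 = 160/5 = 32.00

32.00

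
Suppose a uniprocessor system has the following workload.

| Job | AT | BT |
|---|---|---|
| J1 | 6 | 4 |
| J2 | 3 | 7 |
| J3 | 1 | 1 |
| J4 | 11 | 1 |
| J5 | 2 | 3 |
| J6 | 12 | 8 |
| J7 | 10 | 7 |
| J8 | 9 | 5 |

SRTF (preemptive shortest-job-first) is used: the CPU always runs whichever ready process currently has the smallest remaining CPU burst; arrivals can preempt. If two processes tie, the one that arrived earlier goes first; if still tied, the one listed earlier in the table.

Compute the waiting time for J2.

12

Schedule: | idle 0-1 | J3 1-2 | J5 2-5 | J2 5-6 | J1 6-10 | J8 10-11 | J4 11-12 | J8 12-16 | J2 16-22 | J7 22-29 | J6 29-37 |
Completion: J1=10  J2=22  J3=2  J4=12  J5=5  J6=37  J7=29  J8=16
Turnaround (C−A): J1=4  J2=19  J3=1  J4=1  J5=3  J6=25  J7=19  J8=7
Waiting(J2) = turnaround − burst = 19 − 7 = 12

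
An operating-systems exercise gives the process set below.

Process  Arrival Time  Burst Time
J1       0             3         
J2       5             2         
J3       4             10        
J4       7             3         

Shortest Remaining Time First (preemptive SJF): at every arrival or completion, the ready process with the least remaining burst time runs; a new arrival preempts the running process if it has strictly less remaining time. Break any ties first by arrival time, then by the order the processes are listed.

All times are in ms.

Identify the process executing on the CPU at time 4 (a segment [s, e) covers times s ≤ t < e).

Gantt: | J1 0-3 | idle 3-4 | J3 4-5 | J2 5-7 | J4 7-10 | J3 10-19 |
Completion: J1=3  J2=7  J3=19  J4=10
Turnaround (C−A): J1=3  J2=2  J3=15  J4=3

J3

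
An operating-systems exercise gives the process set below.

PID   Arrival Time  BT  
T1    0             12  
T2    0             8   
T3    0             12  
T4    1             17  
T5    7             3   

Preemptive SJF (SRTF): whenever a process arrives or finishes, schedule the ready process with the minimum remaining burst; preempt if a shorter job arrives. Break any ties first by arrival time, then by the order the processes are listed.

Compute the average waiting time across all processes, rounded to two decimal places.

13.80

Gantt: | T2 0-8 | T5 8-11 | T1 11-23 | T3 23-35 | T4 35-52 |
Completion: T1=23  T2=8  T3=35  T4=52  T5=11
Turnaround (C−A): T1=23  T2=8  T3=35  T4=51  T5=4
Waiting times: T1=11, T2=0, T3=23, T4=34, T5=1
Average waiting = (11+0+23+34+1) / 5 = 69/5 = 13.80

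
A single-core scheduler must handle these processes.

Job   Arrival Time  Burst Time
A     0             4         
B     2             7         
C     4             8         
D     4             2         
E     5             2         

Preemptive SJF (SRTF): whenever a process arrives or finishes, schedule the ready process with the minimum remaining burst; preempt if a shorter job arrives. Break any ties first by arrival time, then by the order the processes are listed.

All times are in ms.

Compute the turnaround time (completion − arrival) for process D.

Timeline: | A 0-4 | D 4-6 | E 6-8 | B 8-15 | C 15-23 |
Completion: A=4  B=15  C=23  D=6  E=8
Turnaround(D) = completion − arrival = 6 − 4 = 2

2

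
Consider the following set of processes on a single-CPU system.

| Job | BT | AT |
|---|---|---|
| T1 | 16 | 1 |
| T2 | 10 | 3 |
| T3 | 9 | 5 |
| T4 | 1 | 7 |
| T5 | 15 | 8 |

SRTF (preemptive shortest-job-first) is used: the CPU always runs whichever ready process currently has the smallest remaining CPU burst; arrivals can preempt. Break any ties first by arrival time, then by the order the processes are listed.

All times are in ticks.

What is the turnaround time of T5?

Schedule: | idle 0-1 | T1 1-3 | T2 3-7 | T4 7-8 | T2 8-14 | T3 14-23 | T1 23-37 | T5 37-52 |
Completion: T1=37  T2=14  T3=23  T4=8  T5=52
Turnaround (C−A): T1=36  T2=11  T3=18  T4=1  T5=44
Turnaround(T5) = completion − arrival = 52 − 8 = 44

44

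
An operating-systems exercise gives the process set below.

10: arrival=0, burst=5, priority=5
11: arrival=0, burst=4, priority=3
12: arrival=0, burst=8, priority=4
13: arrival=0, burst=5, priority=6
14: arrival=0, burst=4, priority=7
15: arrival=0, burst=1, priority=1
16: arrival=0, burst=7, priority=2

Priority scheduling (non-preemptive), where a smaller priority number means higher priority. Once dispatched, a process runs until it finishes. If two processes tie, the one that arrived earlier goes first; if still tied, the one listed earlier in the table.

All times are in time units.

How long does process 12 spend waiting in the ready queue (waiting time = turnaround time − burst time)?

Gantt: | 15 0-1 | 16 1-8 | 11 8-12 | 12 12-20 | 10 20-25 | 13 25-30 | 14 30-34 |
Completion: 10=25  11=12  12=20  13=30  14=34  15=1  16=8
Turnaround (C−A): 10=25  11=12  12=20  13=30  14=34  15=1  16=8
Waiting(12) = turnaround − burst = 20 − 8 = 12

12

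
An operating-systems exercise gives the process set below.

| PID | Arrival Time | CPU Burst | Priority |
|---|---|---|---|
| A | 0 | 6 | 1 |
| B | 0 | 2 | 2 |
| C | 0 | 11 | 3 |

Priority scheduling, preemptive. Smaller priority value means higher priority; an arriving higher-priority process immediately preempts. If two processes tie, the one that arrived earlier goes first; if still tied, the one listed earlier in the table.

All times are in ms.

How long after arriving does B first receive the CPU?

Gantt: | A 0-6 | B 6-8 | C 8-19 |
Completion: A=6  B=8  C=19
Response(B) = first start − arrival = 6 − 0 = 6

6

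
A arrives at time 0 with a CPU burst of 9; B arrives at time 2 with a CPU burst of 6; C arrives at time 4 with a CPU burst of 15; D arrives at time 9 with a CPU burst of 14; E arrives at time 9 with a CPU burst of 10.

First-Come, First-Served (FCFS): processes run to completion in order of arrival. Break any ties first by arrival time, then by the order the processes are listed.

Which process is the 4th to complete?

D

Gantt: | A 0-9 | B 9-15 | C 15-30 | D 30-44 | E 44-54 |
Completion: A=9  B=15  C=30  D=44  E=54
Turnaround (C−A): A=9  B=13  C=26  D=35  E=45
Finish order: A → B → C → D → E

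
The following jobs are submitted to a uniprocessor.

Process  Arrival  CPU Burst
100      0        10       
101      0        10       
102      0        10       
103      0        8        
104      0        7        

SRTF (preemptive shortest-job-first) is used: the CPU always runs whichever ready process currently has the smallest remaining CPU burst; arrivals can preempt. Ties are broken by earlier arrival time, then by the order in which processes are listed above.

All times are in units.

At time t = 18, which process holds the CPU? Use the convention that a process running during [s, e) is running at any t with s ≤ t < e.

100

Gantt: | 104 0-7 | 103 7-15 | 100 15-25 | 101 25-35 | 102 35-45 |
Completion: 100=25  101=35  102=45  103=15  104=7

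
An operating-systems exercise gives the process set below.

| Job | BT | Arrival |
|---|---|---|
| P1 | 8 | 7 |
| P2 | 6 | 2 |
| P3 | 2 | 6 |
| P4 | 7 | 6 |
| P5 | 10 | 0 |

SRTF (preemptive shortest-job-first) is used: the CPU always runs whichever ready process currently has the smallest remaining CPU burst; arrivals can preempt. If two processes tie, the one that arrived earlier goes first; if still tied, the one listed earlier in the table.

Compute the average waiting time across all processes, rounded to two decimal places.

Timeline: | P5 0-2 | P2 2-8 | P3 8-10 | P4 10-17 | P5 17-25 | P1 25-33 |
Completion: P1=33  P2=8  P3=10  P4=17  P5=25
Waiting times: P1=18, P2=0, P3=2, P4=4, P5=15
Average waiting = (18+0+2+4+15) / 5 = 39/5 = 7.80

7.80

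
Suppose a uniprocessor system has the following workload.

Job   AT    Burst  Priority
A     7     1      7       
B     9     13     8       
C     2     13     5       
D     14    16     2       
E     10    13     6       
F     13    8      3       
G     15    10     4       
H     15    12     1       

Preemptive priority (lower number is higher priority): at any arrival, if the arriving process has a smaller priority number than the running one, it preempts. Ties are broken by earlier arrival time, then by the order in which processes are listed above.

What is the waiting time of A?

Schedule: | idle 0-2 | C 2-13 | F 13-14 | D 14-15 | H 15-27 | D 27-42 | F 42-49 | G 49-59 | C 59-61 | E 61-74 | A 74-75 | B 75-88 |
Completion: A=75  B=88  C=61  D=42  E=74  F=49  G=59  H=27
Turnaround (C−A): A=68  B=79  C=59  D=28  E=64  F=36  G=44  H=12
Waiting(A) = turnaround − burst = 68 − 1 = 67

67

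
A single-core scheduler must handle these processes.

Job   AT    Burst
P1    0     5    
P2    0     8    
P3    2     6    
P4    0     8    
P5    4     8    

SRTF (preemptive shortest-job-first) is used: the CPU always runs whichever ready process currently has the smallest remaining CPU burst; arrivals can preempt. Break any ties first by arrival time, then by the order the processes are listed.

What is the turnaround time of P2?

Timeline: | P1 0-5 | P3 5-11 | P2 11-19 | P4 19-27 | P5 27-35 |
Completion: P1=5  P2=19  P3=11  P4=27  P5=35
Turnaround (C−A): P1=5  P2=19  P3=9  P4=27  P5=31
Turnaround(P2) = completion − arrival = 19 − 0 = 19

19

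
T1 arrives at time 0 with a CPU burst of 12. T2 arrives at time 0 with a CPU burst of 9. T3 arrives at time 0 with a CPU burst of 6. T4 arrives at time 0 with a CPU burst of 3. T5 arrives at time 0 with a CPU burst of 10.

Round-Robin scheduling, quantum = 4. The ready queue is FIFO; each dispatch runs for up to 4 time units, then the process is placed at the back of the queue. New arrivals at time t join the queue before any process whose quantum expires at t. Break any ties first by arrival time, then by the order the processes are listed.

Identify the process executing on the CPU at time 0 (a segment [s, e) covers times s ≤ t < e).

T1

Schedule: | T1 0-4 | T2 4-8 | T3 8-12 | T4 12-15 | T5 15-19 | T1 19-23 | T2 23-27 | T3 27-29 | T5 29-33 | T1 33-37 | T2 37-38 | T5 38-40 |
Completion: T1=37  T2=38  T3=29  T4=15  T5=40
Turnaround (C−A): T1=37  T2=38  T3=29  T4=15  T5=40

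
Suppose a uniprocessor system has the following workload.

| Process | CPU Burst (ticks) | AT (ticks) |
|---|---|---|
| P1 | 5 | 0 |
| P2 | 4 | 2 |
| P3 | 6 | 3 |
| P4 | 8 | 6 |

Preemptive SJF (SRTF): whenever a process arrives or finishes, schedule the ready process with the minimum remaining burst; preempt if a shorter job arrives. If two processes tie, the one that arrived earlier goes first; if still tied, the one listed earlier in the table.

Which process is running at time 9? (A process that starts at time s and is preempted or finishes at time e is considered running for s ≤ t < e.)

P3

Timeline: | P1 0-5 | P2 5-9 | P3 9-15 | P4 15-23 |
Completion: P1=5  P2=9  P3=15  P4=23
Turnaround (C−A): P1=5  P2=7  P3=12  P4=17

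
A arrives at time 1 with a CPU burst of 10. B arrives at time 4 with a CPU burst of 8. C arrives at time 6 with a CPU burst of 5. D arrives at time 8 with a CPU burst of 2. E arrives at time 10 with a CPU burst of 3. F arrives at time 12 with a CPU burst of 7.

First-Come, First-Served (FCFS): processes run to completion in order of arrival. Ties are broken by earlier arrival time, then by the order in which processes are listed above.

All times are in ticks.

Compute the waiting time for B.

Gantt: | idle 0-1 | A 1-11 | B 11-19 | C 19-24 | D 24-26 | E 26-29 | F 29-36 |
Completion: A=11  B=19  C=24  D=26  E=29  F=36
Waiting(B) = turnaround − burst = 15 − 8 = 7

7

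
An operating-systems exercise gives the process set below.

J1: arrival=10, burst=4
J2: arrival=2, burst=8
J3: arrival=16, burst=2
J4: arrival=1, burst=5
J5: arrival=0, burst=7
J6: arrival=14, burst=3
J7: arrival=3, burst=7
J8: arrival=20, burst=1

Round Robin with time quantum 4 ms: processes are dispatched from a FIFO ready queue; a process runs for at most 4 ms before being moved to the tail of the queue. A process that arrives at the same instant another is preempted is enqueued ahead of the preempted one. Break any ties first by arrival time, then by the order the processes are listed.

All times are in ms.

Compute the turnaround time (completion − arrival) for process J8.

Gantt: | J5 0-4 | J4 4-8 | J2 8-12 | J7 12-16 | J5 16-19 | J4 19-20 | J1 20-24 | J2 24-28 | J6 28-31 | J3 31-33 | J7 33-36 | J8 36-37 |
Completion: J1=24  J2=28  J3=33  J4=20  J5=19  J6=31  J7=36  J8=37
Turnaround(J8) = completion − arrival = 37 − 20 = 17

17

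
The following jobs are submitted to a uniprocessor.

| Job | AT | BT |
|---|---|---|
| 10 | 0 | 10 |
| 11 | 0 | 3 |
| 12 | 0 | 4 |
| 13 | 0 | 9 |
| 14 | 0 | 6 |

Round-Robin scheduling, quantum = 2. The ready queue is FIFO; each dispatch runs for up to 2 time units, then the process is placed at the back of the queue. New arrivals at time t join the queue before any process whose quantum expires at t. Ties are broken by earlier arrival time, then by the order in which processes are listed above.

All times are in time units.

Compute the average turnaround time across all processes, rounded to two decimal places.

Gantt: | 10 0-2 | 11 2-4 | 12 4-6 | 13 6-8 | 14 8-10 | 10 10-12 | 11 12-13 | 12 13-15 | 13 15-17 | 14 17-19 | 10 19-21 | 13 21-23 | 14 23-25 | 10 25-27 | 13 27-29 | 10 29-31 | 13 31-32 |
Completion: 10=31  11=13  12=15  13=32  14=25
Turnaround times: 10=31, 11=13, 12=15, 13=32, 14=25
Average turnaround = (31+13+15+32+25) / 5 = 116/5 = 23.20

23.20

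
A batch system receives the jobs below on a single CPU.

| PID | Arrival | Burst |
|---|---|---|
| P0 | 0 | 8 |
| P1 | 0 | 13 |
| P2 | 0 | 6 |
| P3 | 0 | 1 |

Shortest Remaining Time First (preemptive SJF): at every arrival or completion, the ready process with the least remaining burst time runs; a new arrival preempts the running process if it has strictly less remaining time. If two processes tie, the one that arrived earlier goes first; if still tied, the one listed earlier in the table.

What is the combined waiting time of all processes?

Schedule: | P3 0-1 | P2 1-7 | P0 7-15 | P1 15-28 |
Completion: P0=15  P1=28  P2=7  P3=1
Waiting = turnaround − burst: P0=7, P1=15, P2=1, P3=0
Total waiting = 7 + 15 + 1 + 0 = 23

23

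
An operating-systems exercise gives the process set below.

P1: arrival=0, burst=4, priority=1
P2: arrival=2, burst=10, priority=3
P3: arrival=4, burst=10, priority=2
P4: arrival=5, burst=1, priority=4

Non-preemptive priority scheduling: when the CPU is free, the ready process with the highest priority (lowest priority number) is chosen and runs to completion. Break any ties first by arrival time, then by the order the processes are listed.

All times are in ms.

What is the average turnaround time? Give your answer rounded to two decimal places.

14.00

Schedule: | P1 0-4 | P3 4-14 | P2 14-24 | P4 24-25 |
Completion: P1=4  P2=24  P3=14  P4=25
Turnaround times: P1=4, P2=22, P3=10, P4=20
Average turnaround = (4+22+10+20) / 4 = 56/4 = 14.00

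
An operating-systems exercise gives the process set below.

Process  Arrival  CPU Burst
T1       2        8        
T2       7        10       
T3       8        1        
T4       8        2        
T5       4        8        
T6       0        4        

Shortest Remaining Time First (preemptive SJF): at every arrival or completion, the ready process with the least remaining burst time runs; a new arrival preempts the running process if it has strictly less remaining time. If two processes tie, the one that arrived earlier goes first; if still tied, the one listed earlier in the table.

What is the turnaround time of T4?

Schedule: | T6 0-4 | T1 4-8 | T3 8-9 | T4 9-11 | T1 11-15 | T5 15-23 | T2 23-33 |
Completion: T1=15  T2=33  T3=9  T4=11  T5=23  T6=4
Turnaround(T4) = completion − arrival = 11 − 8 = 3

3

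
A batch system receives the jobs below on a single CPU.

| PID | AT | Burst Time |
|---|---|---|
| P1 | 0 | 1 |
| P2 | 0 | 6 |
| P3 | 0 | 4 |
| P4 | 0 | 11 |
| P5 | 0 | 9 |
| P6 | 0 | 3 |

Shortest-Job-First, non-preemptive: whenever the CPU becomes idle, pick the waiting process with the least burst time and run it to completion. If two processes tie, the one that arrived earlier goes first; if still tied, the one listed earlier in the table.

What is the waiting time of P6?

Gantt: | P1 0-1 | P6 1-4 | P3 4-8 | P2 8-14 | P5 14-23 | P4 23-34 |
Completion: P1=1  P2=14  P3=8  P4=34  P5=23  P6=4
Waiting(P6) = turnaround − burst = 4 − 3 = 1

1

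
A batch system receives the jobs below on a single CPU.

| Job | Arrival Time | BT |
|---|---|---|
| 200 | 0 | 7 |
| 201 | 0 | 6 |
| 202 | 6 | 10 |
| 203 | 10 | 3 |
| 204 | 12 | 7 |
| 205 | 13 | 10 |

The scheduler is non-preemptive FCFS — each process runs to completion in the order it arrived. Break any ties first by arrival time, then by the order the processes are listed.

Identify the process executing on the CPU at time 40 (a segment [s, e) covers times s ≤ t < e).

Gantt: | 200 0-7 | 201 7-13 | 202 13-23 | 203 23-26 | 204 26-33 | 205 33-43 |
Completion: 200=7  201=13  202=23  203=26  204=33  205=43
Turnaround (C−A): 200=7  201=13  202=17  203=16  204=21  205=30

205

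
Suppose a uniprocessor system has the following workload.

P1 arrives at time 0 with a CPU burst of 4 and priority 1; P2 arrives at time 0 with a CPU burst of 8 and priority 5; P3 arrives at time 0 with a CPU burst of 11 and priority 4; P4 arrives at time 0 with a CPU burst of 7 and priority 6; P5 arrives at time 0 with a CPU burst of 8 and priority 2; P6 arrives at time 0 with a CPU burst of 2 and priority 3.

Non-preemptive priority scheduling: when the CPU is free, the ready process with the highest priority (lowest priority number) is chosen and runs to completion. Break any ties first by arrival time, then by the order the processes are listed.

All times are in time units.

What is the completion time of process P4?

Timeline: | P1 0-4 | P5 4-12 | P6 12-14 | P3 14-25 | P2 25-33 | P4 33-40 |
Completion: P1=4  P2=33  P3=25  P4=40  P5=12  P6=14
Turnaround (C−A): P1=4  P2=33  P3=25  P4=40  P5=12  P6=14

40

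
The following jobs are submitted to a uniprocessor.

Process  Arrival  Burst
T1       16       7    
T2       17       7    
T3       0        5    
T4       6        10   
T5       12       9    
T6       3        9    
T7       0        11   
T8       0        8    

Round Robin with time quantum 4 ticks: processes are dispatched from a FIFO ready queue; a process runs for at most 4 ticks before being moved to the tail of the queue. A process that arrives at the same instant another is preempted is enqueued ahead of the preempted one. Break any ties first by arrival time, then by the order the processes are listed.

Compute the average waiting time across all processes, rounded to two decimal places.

36.88

Timeline: | T3 0-4 | T7 4-8 | T8 8-12 | T6 12-16 | T3 16-17 | T4 17-21 | T7 21-25 | T5 25-29 | T8 29-33 | T1 33-37 | T6 37-41 | T2 41-45 | T4 45-49 | T7 49-52 | T5 52-56 | T1 56-59 | T6 59-60 | T2 60-63 | T4 63-65 | T5 65-66 |
Completion: T1=59  T2=63  T3=17  T4=65  T5=66  T6=60  T7=52  T8=33
Turnaround (C−A): T1=43  T2=46  T3=17  T4=59  T5=54  T6=57  T7=52  T8=33
Waiting times: T1=36, T2=39, T3=12, T4=49, T5=45, T6=48, T7=41, T8=25
Average waiting = (36+39+12+49+45+48+41+25) / 8 = 295/8 = 36.88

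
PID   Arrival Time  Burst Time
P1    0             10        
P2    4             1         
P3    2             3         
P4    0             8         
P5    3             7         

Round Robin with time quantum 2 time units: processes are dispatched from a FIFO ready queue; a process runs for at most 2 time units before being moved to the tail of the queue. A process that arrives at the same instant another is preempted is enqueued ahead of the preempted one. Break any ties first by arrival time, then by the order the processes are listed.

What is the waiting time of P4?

18

Schedule: | P1 0-2 | P4 2-4 | P3 4-6 | P1 6-8 | P5 8-10 | P2 10-11 | P4 11-13 | P3 13-14 | P1 14-16 | P5 16-18 | P4 18-20 | P1 20-22 | P5 22-24 | P4 24-26 | P1 26-28 | P5 28-29 |
Completion: P1=28  P2=11  P3=14  P4=26  P5=29
Turnaround (C−A): P1=28  P2=7  P3=12  P4=26  P5=26
Waiting(P4) = turnaround − burst = 26 − 8 = 18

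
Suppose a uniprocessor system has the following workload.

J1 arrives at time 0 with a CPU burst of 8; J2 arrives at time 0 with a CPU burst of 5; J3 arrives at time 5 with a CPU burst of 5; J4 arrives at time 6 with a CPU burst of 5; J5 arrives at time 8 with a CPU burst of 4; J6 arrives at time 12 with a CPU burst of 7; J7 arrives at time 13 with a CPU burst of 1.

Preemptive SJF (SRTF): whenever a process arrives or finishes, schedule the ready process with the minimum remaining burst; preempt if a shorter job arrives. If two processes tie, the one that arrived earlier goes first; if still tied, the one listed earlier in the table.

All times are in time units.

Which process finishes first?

Schedule: | J2 0-5 | J3 5-10 | J5 10-14 | J7 14-15 | J4 15-20 | J6 20-27 | J1 27-35 |
Completion: J1=35  J2=5  J3=10  J4=20  J5=14  J6=27  J7=15
Finish order: J2 → J3 → J5 → J7 → J4 → J6 → J1

J2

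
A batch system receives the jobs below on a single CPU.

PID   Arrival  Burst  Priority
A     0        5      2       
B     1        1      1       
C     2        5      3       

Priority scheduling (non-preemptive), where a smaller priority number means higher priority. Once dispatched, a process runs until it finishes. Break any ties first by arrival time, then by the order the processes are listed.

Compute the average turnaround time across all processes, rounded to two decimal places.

6.33

Timeline: | A 0-5 | B 5-6 | C 6-11 |
Completion: A=5  B=6  C=11
Turnaround (C−A): A=5  B=5  C=9
Turnaround times: A=5, B=5, C=9
Average turnaround = (5+5+9) / 3 = 19/3 = 6.33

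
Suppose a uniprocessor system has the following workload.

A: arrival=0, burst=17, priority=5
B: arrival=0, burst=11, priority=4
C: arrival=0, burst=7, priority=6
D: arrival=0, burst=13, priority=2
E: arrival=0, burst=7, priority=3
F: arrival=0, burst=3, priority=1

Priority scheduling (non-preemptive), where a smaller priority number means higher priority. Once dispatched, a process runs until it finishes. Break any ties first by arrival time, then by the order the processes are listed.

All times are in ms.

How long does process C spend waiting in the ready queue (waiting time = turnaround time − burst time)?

51

Timeline: | F 0-3 | D 3-16 | E 16-23 | B 23-34 | A 34-51 | C 51-58 |
Completion: A=51  B=34  C=58  D=16  E=23  F=3
Turnaround (C−A): A=51  B=34  C=58  D=16  E=23  F=3
Waiting(C) = turnaround − burst = 58 − 7 = 51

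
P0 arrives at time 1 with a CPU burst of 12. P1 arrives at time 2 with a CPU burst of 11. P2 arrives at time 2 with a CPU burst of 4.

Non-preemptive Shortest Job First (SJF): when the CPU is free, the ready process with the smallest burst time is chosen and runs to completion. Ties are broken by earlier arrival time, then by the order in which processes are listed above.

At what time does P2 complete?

17

Timeline: | idle 0-1 | P0 1-13 | P2 13-17 | P1 17-28 |
Completion: P0=13  P1=28  P2=17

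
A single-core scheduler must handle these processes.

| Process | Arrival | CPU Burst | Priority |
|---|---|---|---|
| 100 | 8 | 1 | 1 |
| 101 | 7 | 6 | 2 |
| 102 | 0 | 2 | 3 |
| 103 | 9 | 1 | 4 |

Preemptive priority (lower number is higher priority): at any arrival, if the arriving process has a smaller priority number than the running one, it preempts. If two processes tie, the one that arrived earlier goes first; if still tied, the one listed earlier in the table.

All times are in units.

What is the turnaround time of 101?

7

Gantt: | 102 0-2 | idle 2-7 | 101 7-8 | 100 8-9 | 101 9-14 | 103 14-15 |
Completion: 100=9  101=14  102=2  103=15
Turnaround (C−A): 100=1  101=7  102=2  103=6
Turnaround(101) = completion − arrival = 14 − 7 = 7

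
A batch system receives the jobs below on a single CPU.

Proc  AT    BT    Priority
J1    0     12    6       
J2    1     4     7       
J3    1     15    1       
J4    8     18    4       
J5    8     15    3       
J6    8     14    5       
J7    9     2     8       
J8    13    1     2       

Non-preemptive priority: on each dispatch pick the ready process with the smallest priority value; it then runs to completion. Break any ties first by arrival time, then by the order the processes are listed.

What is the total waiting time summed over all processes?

277

Timeline: | J1 0-12 | J3 12-27 | J8 27-28 | J5 28-43 | J4 43-61 | J6 61-75 | J2 75-79 | J7 79-81 |
Completion: J1=12  J2=79  J3=27  J4=61  J5=43  J6=75  J7=81  J8=28
Turnaround (C−A): J1=12  J2=78  J3=26  J4=53  J5=35  J6=67  J7=72  J8=15
Waiting = turnaround − burst: J1=0, J2=74, J3=11, J4=35, J5=20, J6=53, J7=70, J8=14
Total waiting = 0 + 74 + 11 + 35 + 20 + 53 + 70 + 14 = 277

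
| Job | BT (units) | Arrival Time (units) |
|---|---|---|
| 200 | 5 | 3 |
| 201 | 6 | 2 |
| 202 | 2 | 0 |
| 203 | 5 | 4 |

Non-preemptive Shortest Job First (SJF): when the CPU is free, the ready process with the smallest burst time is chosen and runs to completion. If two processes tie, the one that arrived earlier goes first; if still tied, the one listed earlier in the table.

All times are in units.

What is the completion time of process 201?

8

Timeline: | 202 0-2 | 201 2-8 | 200 8-13 | 203 13-18 |
Completion: 200=13  201=8  202=2  203=18
Turnaround (C−A): 200=10  201=6  202=2  203=14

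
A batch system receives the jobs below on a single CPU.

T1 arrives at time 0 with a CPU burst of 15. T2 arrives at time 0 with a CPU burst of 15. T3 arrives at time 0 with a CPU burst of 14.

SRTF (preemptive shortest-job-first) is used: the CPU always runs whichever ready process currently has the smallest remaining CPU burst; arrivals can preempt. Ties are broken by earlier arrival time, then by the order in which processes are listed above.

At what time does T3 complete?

Gantt: | T3 0-14 | T1 14-29 | T2 29-44 |
Completion: T1=29  T2=44  T3=14

14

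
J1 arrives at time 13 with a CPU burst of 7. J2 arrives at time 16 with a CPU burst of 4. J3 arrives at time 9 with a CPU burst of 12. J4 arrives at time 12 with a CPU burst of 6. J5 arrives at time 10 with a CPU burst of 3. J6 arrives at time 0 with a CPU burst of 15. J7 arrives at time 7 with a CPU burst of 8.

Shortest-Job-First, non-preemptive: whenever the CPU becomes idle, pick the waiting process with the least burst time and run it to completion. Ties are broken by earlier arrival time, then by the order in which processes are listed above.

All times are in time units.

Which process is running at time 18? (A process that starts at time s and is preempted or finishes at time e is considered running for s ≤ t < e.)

J2

Gantt: | J6 0-15 | J5 15-18 | J2 18-22 | J4 22-28 | J1 28-35 | J7 35-43 | J3 43-55 |
Completion: J1=35  J2=22  J3=55  J4=28  J5=18  J6=15  J7=43
Turnaround (C−A): J1=22  J2=6  J3=46  J4=16  J5=8  J6=15  J7=36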